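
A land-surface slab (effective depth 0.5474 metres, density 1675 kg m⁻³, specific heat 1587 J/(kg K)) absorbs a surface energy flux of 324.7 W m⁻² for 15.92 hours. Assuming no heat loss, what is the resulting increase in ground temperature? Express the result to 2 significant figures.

13 K

Areal heat capacity C = ρ c_p D = 1675 × 1587 × 0.5474 = 1.46×10^6 J m⁻² K⁻¹.
Net heat input Q = F Δt = 324.7 × (15.92 hours × 3600 s/hour) = 1.86×10^7 J/m².
ΔT = Q / C = 1.86×10^7 / 1.46×10^6 = 12.8 K.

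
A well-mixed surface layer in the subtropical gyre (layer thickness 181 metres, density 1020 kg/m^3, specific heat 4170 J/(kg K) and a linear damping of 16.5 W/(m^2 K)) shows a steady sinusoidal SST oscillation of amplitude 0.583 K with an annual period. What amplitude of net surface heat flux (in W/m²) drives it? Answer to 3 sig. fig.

89.9

Areal heat capacity C = ρ c_p D = 1020 × 4170 × 181 = 7.70×10^8 J/(m²·K).
ω = 2π / 3.15×10^7 s = 1.99×10^-7 s⁻¹.
√((Cω)² + λ²) = √((153)² + 16.5²) = 154 W/(m²·K).
F₀ = A × √((Cω)²+λ²) = 0.583 × 154 = 89.9 W/m².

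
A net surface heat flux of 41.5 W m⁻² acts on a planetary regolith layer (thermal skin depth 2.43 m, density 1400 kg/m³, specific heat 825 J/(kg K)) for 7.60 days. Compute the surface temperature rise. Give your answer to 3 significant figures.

Areal heat capacity C = ρ c_p D = 1400 × 825 × 2.43 = 2.81×10^6 J/(m²·K).
Net heat input Q = F Δt = 41.5 × (7.60 days × 86400 s/day) = 2.73×10^7 J/m².
ΔT = Q / C = 2.73×10^7 / 2.81×10^6 = 9.71 K.

9.71 K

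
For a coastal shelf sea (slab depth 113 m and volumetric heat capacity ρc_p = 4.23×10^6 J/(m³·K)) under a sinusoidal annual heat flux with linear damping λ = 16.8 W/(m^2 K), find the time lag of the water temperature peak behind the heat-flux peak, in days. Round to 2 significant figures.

Areal heat capacity C = ρc_p × D = 4.23×10^6 × 113 = 4.78×10^8 J/(m^2 K).
ω = 2π / 3.15×10^7 s = 1.99×10^-7 s⁻¹.
Phase lag φ = arctan(Cω/λ) = arctan(95.2/16.8) = 1.40 rad.
Time lag = φ / ω = 1.40 / 1.99×10^-7 = 7.01×10^6 s = 81.1 days.

81 days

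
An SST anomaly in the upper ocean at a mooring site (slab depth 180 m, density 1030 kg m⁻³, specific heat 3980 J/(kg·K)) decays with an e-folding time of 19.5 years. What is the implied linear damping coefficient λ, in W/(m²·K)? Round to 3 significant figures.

1.20

Areal heat capacity C = ρ c_p D = 1030 × 3980 × 180 = 7.38×10^8 J/(m²·K).
τ = 19.5 years = 6.15×10^8 s.
λ = C / τ = 7.38×10^8 / 6.15×10^8 = 1.20 W/(m²·K).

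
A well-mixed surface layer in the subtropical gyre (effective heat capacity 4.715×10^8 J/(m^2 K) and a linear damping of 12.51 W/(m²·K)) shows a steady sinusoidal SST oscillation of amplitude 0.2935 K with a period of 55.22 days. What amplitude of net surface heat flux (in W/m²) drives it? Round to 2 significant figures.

Areal heat capacity C = 4.715×10^8 J/(m^2 K) (given).
ω = 2π / 4.77×10^6 s = 1.32×10^-6 s⁻¹.
√((Cω)² + λ²) = √((621)² + 12.51²) = 621 W/(m²·K).
F₀ = A × √((Cω)²+λ²) = 0.2935 × 621 = 182 W/m².

180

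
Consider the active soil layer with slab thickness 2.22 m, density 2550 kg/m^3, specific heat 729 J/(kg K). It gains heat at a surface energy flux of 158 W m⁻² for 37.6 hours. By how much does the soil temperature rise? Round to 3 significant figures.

5.18 K

Areal heat capacity C = ρ c_p D = 2550 × 729 × 2.22 = 4.13×10^6 J/(m²·K).
Net heat input Q = F Δt = 158 × (37.6 hours × 3600 s/hour) = 2.14×10^7 J/m².
ΔT = Q / C = 2.14×10^7 / 4.13×10^6 = 5.18 K.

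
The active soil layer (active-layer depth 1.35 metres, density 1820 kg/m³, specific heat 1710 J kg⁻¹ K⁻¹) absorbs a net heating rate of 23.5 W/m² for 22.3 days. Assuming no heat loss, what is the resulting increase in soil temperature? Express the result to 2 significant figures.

Areal heat capacity C = ρ c_p D = 1820 × 1710 × 1.35 = 4.20×10^6 J m⁻² K⁻¹.
Net heat input Q = F Δt = 23.5 × (22.3 days × 86400 s/day) = 4.53×10^7 J/m².
ΔT = Q / C = 4.53×10^7 / 4.20×10^6 = 10.8 K.

11 K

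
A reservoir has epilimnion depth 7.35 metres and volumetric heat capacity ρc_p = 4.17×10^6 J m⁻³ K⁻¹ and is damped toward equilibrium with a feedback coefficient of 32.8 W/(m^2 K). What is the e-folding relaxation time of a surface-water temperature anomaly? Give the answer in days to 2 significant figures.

11 days

Areal heat capacity C = ρc_p × D = 4.17×10^6 × 7.35 = 3.06×10^7 J m⁻² K⁻¹.
Relaxation time τ = C / λ = 3.06×10^7 / 32.8 = 9.34×10^5 s.
In days: 9.34×10^5 s / (86400 s/day) = 10.8 days.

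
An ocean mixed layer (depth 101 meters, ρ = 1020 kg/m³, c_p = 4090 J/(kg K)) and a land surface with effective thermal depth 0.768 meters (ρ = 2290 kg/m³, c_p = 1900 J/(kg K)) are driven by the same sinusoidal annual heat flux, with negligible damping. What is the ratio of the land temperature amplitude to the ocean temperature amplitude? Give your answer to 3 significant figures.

C_ocean = 1020 × 4090 × 101 = 4.21×10^8 J/(m²·K).
C_land = 2290 × 1900 × 0.768 = 3.34×10^6 J/(m²·K).
Undamped amplitude ∝ 1/C, so A_land/A_ocean = C_ocean/C_land = 126.

126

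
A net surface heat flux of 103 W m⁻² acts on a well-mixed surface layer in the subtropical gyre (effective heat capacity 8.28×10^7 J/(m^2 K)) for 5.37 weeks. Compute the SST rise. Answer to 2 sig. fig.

4.0 K

Areal heat capacity C = 8.28×10^7 J/(m^2 K) (given).
Net heat input Q = F Δt = 103 × (5.37 weeks × 6.048×10^5 s/week) = 3.35×10^8 J/m².
ΔT = Q / C = 3.35×10^8 / 8.28×10^7 = 4.04 K.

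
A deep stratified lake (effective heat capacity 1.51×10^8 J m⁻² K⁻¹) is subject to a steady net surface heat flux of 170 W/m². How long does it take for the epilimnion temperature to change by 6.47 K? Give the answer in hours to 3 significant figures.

Areal heat capacity C = 1.51×10^8 J m⁻² K⁻¹ (given).
Time required: Δt = C ΔT / F = 1.51×10^8 × 6.47 / 170 = 5.75×10^6 s.
In hours: 5.75×10^6 s / (3600 s/hour) = 1600 hours.

1600 hours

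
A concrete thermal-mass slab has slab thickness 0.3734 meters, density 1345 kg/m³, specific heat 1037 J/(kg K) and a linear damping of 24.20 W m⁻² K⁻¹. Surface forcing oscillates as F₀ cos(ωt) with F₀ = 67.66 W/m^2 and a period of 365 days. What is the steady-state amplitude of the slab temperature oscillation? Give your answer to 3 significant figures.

Areal heat capacity C = ρ c_p D = 1345 × 1037 × 0.3734 = 5.21×10^5 J/(m²·K).
Angular frequency ω = 2π / T = 2π / 3.15×10^7 s = 1.99×10^-7 s⁻¹.
√((Cω)² + λ²) = √((0.104)² + 24.20²) = 24.2 W/(m²·K).
Amplitude A = F₀ / √((Cω)²+λ²) = 67.66 / 24.2 = 2.80 K.

2.80 K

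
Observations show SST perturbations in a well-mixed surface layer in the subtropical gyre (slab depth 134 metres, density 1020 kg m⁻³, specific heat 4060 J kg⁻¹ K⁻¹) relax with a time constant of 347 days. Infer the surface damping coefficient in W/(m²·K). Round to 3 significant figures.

18.5

Areal heat capacity C = ρ c_p D = 1020 × 4060 × 134 = 5.55×10^8 J m⁻² K⁻¹.
τ = 347 days = 3.00×10^7 s.
λ = C / τ = 5.55×10^8 / 3.00×10^7 = 18.5 W/(m²·K).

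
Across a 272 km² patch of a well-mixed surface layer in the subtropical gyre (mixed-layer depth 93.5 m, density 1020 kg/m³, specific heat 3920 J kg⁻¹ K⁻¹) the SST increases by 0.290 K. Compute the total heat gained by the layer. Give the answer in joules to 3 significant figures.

Areal heat capacity C = ρ c_p D = 1020 × 3920 × 93.5 = 3.74×10^8 J/(m²·K).
Heat per unit area: q = C ΔT = 3.74×10^8 × 0.290 = 1.08×10^8 J/m².
Total heat: Q = q × A = 1.08×10^8 × (272 × 10⁶ m²) = 2.95×10^16 J.

2.95×10^16 J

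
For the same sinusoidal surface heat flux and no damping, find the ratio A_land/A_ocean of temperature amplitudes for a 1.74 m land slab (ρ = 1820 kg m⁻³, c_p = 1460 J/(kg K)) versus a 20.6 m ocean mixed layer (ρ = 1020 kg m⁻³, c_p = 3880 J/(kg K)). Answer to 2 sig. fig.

C_ocean = 1020 × 3880 × 20.6 = 8.15×10^7 J/(m²·K).
C_land = 1820 × 1460 × 1.74 = 4.62×10^6 J/(m²·K).
Undamped amplitude ∝ 1/C, so A_land/A_ocean = C_ocean/C_land = 17.6.

18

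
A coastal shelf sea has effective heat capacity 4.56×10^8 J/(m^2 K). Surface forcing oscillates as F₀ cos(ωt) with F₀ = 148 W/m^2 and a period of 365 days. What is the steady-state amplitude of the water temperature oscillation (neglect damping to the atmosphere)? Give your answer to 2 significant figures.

1.6 K

Areal heat capacity C = 4.56×10^8 J/(m^2 K) (given).
Angular frequency ω = 2π / T = 2π / 3.15×10^7 s = 1.99×10^-7 s⁻¹.
Cω = 4.56×10^8 × 1.99×10^-7 = 90.9 W/(m²·K).
Amplitude A = F₀ / (Cω) = 148 / 90.9 = 1.63 K.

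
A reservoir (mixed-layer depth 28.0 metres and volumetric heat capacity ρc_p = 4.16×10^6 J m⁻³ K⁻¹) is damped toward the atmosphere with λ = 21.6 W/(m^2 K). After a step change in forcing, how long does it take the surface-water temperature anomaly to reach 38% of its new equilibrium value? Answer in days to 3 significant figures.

Areal heat capacity C = ρc_p × D = 4.16×10^6 × 28.0 = 1.16×10^8 J/(m^2 K).
τ = C / λ = 1.16×10^8 / 21.6 = 5.39×10^6 s.
Fraction reached: 1 − e^(−t/τ) = 0.38 ⇒ t = −τ ln(1 − 0.38) = τ × 0.478.
t = 2.58×10^6 s = 29.8 days.

29.8 days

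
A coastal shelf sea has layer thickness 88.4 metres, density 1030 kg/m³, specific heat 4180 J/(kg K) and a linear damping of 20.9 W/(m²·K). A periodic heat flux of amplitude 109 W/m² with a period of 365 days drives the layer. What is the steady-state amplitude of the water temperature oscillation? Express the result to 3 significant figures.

1.39 K

Areal heat capacity C = ρ c_p D = 1030 × 4180 × 88.4 = 3.81×10^8 J/(m²·K).
Angular frequency ω = 2π / T = 2π / 3.15×10^7 s = 1.99×10^-7 s⁻¹.
√((Cω)² + λ²) = √((75.8)² + 20.9²) = 78.7 W/(m²·K).
Amplitude A = F₀ / √((Cω)²+λ²) = 109 / 78.7 = 1.39 K.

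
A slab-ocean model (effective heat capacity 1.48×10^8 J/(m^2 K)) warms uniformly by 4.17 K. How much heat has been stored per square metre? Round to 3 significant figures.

6.17×10^8

Areal heat capacity C = 1.48×10^8 J/(m^2 K) (given).
ΔQ = C ΔT = 1.48×10^8 × 4.17 = 6.17×10^8 J/m².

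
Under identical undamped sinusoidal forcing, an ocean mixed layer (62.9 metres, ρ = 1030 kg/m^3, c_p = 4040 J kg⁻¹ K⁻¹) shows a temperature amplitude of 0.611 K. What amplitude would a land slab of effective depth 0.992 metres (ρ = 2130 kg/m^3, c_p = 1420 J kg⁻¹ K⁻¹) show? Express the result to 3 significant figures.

C_ocean = 2.62×10^8 J/(m²·K); C_land = 3.00×10^6 J/(m²·K).
A ∝ 1/C ⇒ A_land = A_ocean × C_ocean/C_land = 0.611 × 87.2 = 53.3 K.

53.3 K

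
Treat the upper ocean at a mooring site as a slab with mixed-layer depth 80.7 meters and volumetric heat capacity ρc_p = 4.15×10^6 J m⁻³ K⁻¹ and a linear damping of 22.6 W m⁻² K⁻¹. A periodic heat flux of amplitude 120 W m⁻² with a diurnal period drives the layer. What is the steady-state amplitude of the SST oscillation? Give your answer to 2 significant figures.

Areal heat capacity C = ρc_p × D = 4.15×10^6 × 80.7 = 3.35×10^8 J m⁻² K⁻¹.
Angular frequency ω = 2π / T = 2π / 86400 s = 7.27×10^-5 s⁻¹.
√((Cω)² + λ²) = √((24400)² + 22.6²) = 24400 W/(m²·K).
Amplitude A = F₀ / √((Cω)²+λ²) = 120 / 24400 = 0.00493 K.

0.0049 K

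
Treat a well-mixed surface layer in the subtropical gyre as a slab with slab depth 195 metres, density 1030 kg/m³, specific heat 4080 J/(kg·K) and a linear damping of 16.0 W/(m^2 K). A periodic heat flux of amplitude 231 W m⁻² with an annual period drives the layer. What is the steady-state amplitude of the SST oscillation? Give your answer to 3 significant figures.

1.41 K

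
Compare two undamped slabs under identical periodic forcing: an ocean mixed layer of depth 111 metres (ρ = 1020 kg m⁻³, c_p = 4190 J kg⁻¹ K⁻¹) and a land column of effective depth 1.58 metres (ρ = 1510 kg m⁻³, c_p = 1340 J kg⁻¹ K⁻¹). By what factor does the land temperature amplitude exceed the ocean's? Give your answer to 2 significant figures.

150

C_ocean = 1020 × 4190 × 111 = 4.74×10^8 J/(m²·K).
C_land = 1510 × 1340 × 1.58 = 3.20×10^6 J/(m²·K).
Undamped amplitude ∝ 1/C, so A_land/A_ocean = C_ocean/C_land = 148.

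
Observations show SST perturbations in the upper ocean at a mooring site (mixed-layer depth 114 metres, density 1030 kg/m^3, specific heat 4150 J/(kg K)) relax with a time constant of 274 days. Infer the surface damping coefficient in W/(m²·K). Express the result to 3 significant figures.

Areal heat capacity C = ρ c_p D = 1030 × 4150 × 114 = 4.87×10^8 J/(m^2 K).
τ = 274 days = 2.37×10^7 s.
λ = C / τ = 4.87×10^8 / 2.37×10^7 = 20.6 W/(m²·K).

20.6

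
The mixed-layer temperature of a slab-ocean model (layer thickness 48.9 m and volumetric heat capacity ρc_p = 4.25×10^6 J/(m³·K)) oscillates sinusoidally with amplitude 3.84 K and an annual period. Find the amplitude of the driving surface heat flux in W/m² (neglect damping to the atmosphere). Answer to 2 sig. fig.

160

Areal heat capacity C = ρc_p × D = 4.25×10^6 × 48.9 = 2.08×10^8 J/(m²·K).
ω = 2π / 3.15×10^7 s = 1.99×10^-7 s⁻¹.
Cω = 2.08×10^8 × 1.99×10^-7 = 41.4 W/(m²·K).
F₀ = A × Cω = 3.84 × 41.4 = 159 W/m².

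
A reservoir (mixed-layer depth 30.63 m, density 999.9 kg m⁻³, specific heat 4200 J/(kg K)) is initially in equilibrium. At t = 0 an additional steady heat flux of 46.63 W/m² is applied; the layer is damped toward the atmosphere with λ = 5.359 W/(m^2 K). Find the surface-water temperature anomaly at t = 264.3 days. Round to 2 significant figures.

Areal heat capacity C = ρ c_p D = 999.9 × 4200 × 30.63 = 1.29×10^8 J/(m^2 K).
τ = C / λ = 1.29×10^8 / 5.359 = 2.40×10^7 s.
Equilibrium anomaly ΔT_eq = F / λ = 46.63 / 5.359 = 8.70 K.
t = 264.3 days = 2.28×10^7 s, so t/τ = 0.951.
ΔT(t) = ΔT_eq (1 − e^(−t/τ)) = 8.70 × (1 − e^−0.951) = 5.34 K.

5.3 K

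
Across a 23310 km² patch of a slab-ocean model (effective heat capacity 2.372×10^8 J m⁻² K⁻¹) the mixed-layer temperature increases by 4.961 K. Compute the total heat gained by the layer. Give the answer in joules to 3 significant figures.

Areal heat capacity C = 2.372×10^8 J m⁻² K⁻¹ (given).
Heat per unit area: q = C ΔT = 2.37×10^8 × 4.961 = 1.18×10^9 J/m².
Total heat: Q = q × A = 1.18×10^9 × (23310 × 10⁶ m²) = 2.74×10^19 J.

2.74×10^19 J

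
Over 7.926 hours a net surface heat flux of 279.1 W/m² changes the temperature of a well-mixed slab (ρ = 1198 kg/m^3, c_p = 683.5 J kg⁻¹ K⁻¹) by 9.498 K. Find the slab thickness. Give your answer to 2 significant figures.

1.0 m

Heat input Q = F Δt = 279.1 × 28500 s = 7.96×10^6 J/m².
Required areal heat capacity C = Q / ΔT = 8.38×10^5 J/(m²·K).
Depth D = C / (ρ c_p) = 8.38×10^5 / (1198 × 683.5) = 1.02 m.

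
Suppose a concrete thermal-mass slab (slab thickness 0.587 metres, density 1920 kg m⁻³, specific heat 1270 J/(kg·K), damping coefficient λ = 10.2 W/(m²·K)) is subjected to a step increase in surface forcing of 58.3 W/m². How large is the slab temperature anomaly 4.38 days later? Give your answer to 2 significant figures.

5.3 K

Areal heat capacity C = ρ c_p D = 1920 × 1270 × 0.587 = 1.43×10^6 J m⁻² K⁻¹.
τ = C / λ = 1.43×10^6 / 10.2 = 1.40×10^5 s.
Equilibrium anomaly ΔT_eq = F / λ = 58.3 / 10.2 = 5.72 K.
t = 4.38 days = 3.78×10^5 s, so t/τ = 2.70.
ΔT(t) = ΔT_eq (1 − e^(−t/τ)) = 5.72 × (1 − e^−2.70) = 5.33 K.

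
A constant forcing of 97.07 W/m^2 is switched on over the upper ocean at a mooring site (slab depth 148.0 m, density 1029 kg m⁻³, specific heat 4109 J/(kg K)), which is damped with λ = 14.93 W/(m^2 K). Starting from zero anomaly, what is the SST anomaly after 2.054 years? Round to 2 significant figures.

Areal heat capacity C = ρ c_p D = 1029 × 4109 × 148.0 = 6.26×10^8 J/(m^2 K).
τ = C / λ = 6.26×10^8 / 14.93 = 4.19×10^7 s.
Equilibrium anomaly ΔT_eq = F / λ = 97.07 / 14.93 = 6.50 K.
t = 2.054 years = 6.48×10^7 s, so t/τ = 1.55.
ΔT(t) = ΔT_eq (1 − e^(−t/τ)) = 6.50 × (1 − e^−1.55) = 5.12 K.

5.1 K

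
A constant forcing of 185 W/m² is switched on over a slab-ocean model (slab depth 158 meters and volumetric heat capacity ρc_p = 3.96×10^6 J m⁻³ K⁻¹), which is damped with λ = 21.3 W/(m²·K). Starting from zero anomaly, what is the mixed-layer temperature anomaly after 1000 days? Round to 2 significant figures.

8.2 K

Areal heat capacity C = ρc_p × D = 3.96×10^6 × 158 = 6.26×10^8 J/(m²·K).
τ = C / λ = 6.26×10^8 / 21.3 = 2.94×10^7 s.
Equilibrium anomaly ΔT_eq = F / λ = 185 / 21.3 = 8.69 K.
t = 1000 days = 8.64×10^7 s, so t/τ = 2.94.
ΔT(t) = ΔT_eq (1 − e^(−t/τ)) = 8.69 × (1 − e^−2.94) = 8.23 K.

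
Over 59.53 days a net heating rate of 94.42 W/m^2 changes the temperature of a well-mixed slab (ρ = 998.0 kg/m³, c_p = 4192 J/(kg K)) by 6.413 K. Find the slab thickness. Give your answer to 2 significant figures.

18 m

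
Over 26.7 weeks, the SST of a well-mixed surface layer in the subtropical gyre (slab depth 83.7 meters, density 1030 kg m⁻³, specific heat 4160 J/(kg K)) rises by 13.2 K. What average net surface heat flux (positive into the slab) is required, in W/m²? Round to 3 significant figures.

293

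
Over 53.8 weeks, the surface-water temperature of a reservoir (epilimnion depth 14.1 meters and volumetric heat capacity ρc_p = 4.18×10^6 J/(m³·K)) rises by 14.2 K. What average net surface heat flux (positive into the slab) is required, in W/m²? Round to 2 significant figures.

26

Areal heat capacity C = ρc_p × D = 4.18×10^6 × 14.1 = 5.89×10^7 J m⁻² K⁻¹.
Required heat per unit area: Q = C ΔT = 5.89×10^7 × 14.2 = 8.37×10^8 J/m².
Flux F = Q / Δt = 8.37×10^8 / 3.25×10^7 s = 25.7 W/m².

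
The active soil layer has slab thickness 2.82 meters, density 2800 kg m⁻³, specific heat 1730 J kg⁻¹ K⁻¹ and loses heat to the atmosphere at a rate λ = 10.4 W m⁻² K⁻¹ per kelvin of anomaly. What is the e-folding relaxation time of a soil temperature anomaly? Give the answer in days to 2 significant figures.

15 days

Areal heat capacity C = ρ c_p D = 2800 × 1730 × 2.82 = 1.37×10^7 J/(m^2 K).
Relaxation time τ = C / λ = 1.37×10^7 / 10.4 = 1.31×10^6 s.
In days: 1.31×10^6 s / (86400 s/day) = 15.2 days.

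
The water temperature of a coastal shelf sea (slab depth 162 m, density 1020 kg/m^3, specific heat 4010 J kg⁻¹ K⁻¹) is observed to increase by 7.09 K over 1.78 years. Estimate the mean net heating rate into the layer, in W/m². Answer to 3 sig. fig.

Areal heat capacity C = ρ c_p D = 1020 × 4010 × 162 = 6.63×10^8 J/(m^2 K).
Required heat per unit area: Q = C ΔT = 6.63×10^8 × 7.09 = 4.70×10^9 J/m².
Flux F = Q / Δt = 4.70×10^9 / 5.62×10^7 s = 83.6 W/m².

83.6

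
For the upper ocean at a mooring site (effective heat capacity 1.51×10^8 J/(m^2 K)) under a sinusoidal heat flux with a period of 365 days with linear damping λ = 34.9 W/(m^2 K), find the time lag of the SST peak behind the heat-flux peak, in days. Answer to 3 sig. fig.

41.3 days

Areal heat capacity C = 1.51×10^8 J/(m^2 K) (given).
ω = 2π / 3.15×10^7 s = 1.99×10^-7 s⁻¹.
Phase lag φ = arctan(Cω/λ) = arctan(30.1/34.9) = 0.711 rad.
Time lag = φ / ω = 0.711 / 1.99×10^-7 = 3.57×10^6 s = 41.3 days.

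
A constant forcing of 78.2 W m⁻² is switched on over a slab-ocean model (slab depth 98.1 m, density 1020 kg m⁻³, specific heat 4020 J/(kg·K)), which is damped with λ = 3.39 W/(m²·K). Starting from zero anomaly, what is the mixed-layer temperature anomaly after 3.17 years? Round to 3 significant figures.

13.1 K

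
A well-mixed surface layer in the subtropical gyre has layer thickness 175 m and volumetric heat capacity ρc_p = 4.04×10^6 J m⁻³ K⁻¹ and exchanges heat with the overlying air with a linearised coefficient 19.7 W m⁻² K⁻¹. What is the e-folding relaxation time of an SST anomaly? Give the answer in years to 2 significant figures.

1.1 years

Areal heat capacity C = ρc_p × D = 4.04×10^6 × 175 = 7.07×10^8 J m⁻² K⁻¹.
Relaxation time τ = C / λ = 7.07×10^8 / 19.7 = 3.59×10^7 s.
In years: 3.59×10^7 s / (3.156×10^7 s/year) = 1.14 years.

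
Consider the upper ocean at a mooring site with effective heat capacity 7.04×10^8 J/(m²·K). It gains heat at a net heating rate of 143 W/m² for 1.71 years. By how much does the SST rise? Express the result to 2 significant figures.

Areal heat capacity C = 7.04×10^8 J/(m²·K) (given).
Net heat input Q = F Δt = 143 × (1.71 years × 3.156×10^7 s/year) = 7.72×10^9 J/m².
ΔT = Q / C = 7.72×10^9 / 7.04×10^8 = 11.0 K.

11 K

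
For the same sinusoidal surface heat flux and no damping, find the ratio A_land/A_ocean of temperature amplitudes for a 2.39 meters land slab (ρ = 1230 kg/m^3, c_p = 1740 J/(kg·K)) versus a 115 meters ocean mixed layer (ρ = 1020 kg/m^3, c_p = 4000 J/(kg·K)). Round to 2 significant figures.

92

C_ocean = 1020 × 4000 × 115 = 4.69×10^8 J/(m²·K).
C_land = 1230 × 1740 × 2.39 = 5.12×10^6 J/(m²·K).
Undamped amplitude ∝ 1/C, so A_land/A_ocean = C_ocean/C_land = 91.7.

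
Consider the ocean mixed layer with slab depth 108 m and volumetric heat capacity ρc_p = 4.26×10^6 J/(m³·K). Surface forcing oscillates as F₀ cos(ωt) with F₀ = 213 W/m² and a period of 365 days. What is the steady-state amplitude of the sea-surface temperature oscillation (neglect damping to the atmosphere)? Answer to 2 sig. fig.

Areal heat capacity C = ρc_p × D = 4.26×10^6 × 108 = 4.60×10^8 J/(m^2 K).
Angular frequency ω = 2π / T = 2π / 3.15×10^7 s = 1.99×10^-7 s⁻¹.
Cω = 4.60×10^8 × 1.99×10^-7 = 91.7 W/(m²·K).
Amplitude A = F₀ / (Cω) = 213 / 91.7 = 2.32 K.

2.3 K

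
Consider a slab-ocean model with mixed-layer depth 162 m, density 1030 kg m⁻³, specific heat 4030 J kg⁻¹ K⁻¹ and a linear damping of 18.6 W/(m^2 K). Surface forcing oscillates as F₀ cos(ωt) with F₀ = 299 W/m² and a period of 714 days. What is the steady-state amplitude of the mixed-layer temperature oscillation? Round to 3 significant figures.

Areal heat capacity C = ρ c_p D = 1030 × 4030 × 162 = 6.72×10^8 J/(m²·K).
Angular frequency ω = 2π / T = 2π / 6.17×10^7 s = 1.02×10^-7 s⁻¹.
√((Cω)² + λ²) = √((68.5)² + 18.6²) = 71.0 W/(m²·K).
Amplitude A = F₀ / √((Cω)²+λ²) = 299 / 71.0 = 4.21 K.

4.21 K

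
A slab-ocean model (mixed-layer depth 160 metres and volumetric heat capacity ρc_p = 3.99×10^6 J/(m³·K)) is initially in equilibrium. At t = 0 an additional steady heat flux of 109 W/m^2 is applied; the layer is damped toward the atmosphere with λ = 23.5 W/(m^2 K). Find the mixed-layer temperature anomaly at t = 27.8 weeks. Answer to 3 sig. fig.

2.14 K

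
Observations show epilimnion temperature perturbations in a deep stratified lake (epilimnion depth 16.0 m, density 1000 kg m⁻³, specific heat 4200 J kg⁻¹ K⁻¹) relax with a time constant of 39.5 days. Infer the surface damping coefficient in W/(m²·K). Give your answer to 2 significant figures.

20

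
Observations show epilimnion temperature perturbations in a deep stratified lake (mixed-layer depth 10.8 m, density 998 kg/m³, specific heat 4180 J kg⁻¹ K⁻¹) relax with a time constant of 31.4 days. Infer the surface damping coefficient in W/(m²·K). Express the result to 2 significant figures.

17

Areal heat capacity C = ρ c_p D = 998 × 4180 × 10.8 = 4.51×10^7 J/(m^2 K).
τ = 31.4 days = 2.71×10^6 s.
λ = C / τ = 4.51×10^7 / 2.71×10^6 = 16.6 W/(m²·K).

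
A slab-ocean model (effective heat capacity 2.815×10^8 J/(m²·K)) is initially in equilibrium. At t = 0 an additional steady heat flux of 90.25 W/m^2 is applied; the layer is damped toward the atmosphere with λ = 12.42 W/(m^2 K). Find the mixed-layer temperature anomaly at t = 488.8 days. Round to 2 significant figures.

Areal heat capacity C = 2.815×10^8 J/(m²·K) (given).
τ = C / λ = 2.82×10^8 / 12.42 = 2.27×10^7 s.
Equilibrium anomaly ΔT_eq = F / λ = 90.25 / 12.42 = 7.27 K.
t = 488.8 days = 4.22×10^7 s, so t/τ = 1.86.
ΔT(t) = ΔT_eq (1 − e^(−t/τ)) = 7.27 × (1 − e^−1.86) = 6.14 K.

6.1 K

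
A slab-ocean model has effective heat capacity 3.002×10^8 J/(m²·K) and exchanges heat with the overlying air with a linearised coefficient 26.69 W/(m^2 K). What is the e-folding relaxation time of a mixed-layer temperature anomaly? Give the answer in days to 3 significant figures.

130 days

Areal heat capacity C = 3.002×10^8 J/(m²·K) (given).
Relaxation time τ = C / λ = 3.00×10^8 / 26.69 = 1.12×10^7 s.
In days: 1.12×10^7 s / (86400 s/day) = 130 days.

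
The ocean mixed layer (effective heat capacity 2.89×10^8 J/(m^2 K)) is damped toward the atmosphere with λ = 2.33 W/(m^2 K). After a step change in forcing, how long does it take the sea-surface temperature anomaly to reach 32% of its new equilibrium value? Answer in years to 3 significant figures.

Areal heat capacity C = 2.89×10^8 J/(m^2 K) (given).
τ = C / λ = 2.89×10^8 / 2.33 = 1.24×10^8 s.
Fraction reached: 1 − e^(−t/τ) = 0.32 ⇒ t = −τ ln(1 − 0.32) = τ × 0.386.
t = 4.78×10^7 s = 1.52 years.

1.52 years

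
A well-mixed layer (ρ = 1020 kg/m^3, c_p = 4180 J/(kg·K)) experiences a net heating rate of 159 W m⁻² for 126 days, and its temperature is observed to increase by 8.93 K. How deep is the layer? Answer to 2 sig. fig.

45 m

Heat input Q = F Δt = 159 × 1.09×10^7 s = 1.73×10^9 J/m².
Required areal heat capacity C = Q / ΔT = 1.94×10^8 J/(m²·K).
Depth D = C / (ρ c_p) = 1.94×10^8 / (1020 × 4180) = 45.5 m.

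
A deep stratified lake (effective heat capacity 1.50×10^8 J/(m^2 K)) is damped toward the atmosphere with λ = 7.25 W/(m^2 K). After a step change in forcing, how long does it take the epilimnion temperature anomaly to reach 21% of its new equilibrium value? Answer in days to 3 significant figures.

56.4 days

Areal heat capacity C = 1.50×10^8 J/(m^2 K) (given).
τ = C / λ = 1.50×10^8 / 7.25 = 2.07×10^7 s.
Fraction reached: 1 − e^(−t/τ) = 0.21 ⇒ t = −τ ln(1 − 0.21) = τ × 0.236.
t = 4.88×10^6 s = 56.4 days.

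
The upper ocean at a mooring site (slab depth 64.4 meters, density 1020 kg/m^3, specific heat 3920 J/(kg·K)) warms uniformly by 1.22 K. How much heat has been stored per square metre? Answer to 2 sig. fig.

3.1×10^8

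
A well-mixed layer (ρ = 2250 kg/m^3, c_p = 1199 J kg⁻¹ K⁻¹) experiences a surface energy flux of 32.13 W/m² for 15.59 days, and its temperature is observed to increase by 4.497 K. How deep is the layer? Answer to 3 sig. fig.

3.57 m

Heat input Q = F Δt = 32.13 × 1.35×10^6 s = 4.33×10^7 J/m².
Required areal heat capacity C = Q / ΔT = 9.62×10^6 J/(m²·K).
Depth D = C / (ρ c_p) = 9.62×10^6 / (2250 × 1199) = 3.57 m.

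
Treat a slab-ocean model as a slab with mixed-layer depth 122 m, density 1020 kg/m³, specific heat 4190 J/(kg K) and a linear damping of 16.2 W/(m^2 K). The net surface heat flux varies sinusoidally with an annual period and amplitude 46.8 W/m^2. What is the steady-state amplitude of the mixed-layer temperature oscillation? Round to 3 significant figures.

Areal heat capacity C = ρ c_p D = 1020 × 4190 × 122 = 5.21×10^8 J m⁻² K⁻¹.
Angular frequency ω = 2π / T = 2π / 3.15×10^7 s = 1.99×10^-7 s⁻¹.
√((Cω)² + λ²) = √((104)² + 16.2²) = 105 W/(m²·K).
Amplitude A = F₀ / √((Cω)²+λ²) = 46.8 / 105 = 0.445 K.

0.445 K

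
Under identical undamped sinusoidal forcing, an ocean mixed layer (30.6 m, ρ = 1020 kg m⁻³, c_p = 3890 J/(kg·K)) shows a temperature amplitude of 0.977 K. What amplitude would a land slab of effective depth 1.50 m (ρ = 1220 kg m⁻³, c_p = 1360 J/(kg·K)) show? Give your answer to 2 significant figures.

C_ocean = 1.21×10^8 J/(m²·K); C_land = 2.49×10^6 J/(m²·K).
A ∝ 1/C ⇒ A_land = A_ocean × C_ocean/C_land = 0.977 × 48.8 = 47.7 K.

48 K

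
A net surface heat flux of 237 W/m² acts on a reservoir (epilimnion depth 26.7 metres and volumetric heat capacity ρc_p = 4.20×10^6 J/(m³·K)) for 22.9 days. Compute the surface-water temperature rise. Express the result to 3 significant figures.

Areal heat capacity C = ρc_p × D = 4.20×10^6 × 26.7 = 1.12×10^8 J/(m^2 K).
Net heat input Q = F Δt = 237 × (22.9 days × 86400 s/day) = 4.69×10^8 J/m².
ΔT = Q / C = 4.69×10^8 / 1.12×10^8 = 4.18 K.

4.18 K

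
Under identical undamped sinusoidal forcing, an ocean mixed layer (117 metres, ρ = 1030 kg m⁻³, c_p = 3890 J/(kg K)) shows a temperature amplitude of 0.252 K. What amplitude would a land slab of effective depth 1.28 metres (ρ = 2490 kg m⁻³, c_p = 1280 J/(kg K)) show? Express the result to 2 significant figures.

29 K

C_ocean = 4.69×10^8 J/(m²·K); C_land = 4.08×10^6 J/(m²·K).
A ∝ 1/C ⇒ A_land = A_ocean × C_ocean/C_land = 0.252 × 115 = 29.0 K.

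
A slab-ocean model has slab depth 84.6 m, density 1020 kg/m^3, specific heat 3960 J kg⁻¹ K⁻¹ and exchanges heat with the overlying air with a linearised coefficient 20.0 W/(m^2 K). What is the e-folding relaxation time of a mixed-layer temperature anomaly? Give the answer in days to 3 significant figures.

Areal heat capacity C = ρ c_p D = 1020 × 3960 × 84.6 = 3.42×10^8 J/(m^2 K).
Relaxation time τ = C / λ = 3.42×10^8 / 20.0 = 1.71×10^7 s.
In days: 1.71×10^7 s / (86400 s/day) = 198 days.

198 days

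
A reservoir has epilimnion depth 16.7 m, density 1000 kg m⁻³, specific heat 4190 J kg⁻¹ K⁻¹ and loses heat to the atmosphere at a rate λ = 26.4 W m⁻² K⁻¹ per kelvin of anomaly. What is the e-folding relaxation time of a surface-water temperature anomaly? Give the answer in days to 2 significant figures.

31 days

Areal heat capacity C = ρ c_p D = 1000 × 4190 × 16.7 = 7.00×10^7 J m⁻² K⁻¹.
Relaxation time τ = C / λ = 7.00×10^7 / 26.4 = 2.65×10^6 s.
In days: 2.65×10^6 s / (86400 s/day) = 30.7 days.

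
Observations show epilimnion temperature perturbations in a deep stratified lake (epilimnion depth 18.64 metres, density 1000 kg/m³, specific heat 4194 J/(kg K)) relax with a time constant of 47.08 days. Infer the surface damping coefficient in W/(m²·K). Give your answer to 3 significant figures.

Areal heat capacity C = ρ c_p D = 1000 × 4194 × 18.64 = 7.82×10^7 J m⁻² K⁻¹.
τ = 47.08 days = 4.07×10^6 s.
λ = C / τ = 7.82×10^7 / 4.07×10^6 = 19.2 W/(m²·K).

19.2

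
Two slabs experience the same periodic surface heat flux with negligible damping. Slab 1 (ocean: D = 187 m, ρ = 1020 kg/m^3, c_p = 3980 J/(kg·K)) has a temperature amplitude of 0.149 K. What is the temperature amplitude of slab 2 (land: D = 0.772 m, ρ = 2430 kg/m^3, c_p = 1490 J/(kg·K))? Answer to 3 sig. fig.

40.5 K

C_ocean = 7.59×10^8 J/(m²·K); C_land = 2.80×10^6 J/(m²·K).
A ∝ 1/C ⇒ A_land = A_ocean × C_ocean/C_land = 0.149 × 272 = 40.5 K.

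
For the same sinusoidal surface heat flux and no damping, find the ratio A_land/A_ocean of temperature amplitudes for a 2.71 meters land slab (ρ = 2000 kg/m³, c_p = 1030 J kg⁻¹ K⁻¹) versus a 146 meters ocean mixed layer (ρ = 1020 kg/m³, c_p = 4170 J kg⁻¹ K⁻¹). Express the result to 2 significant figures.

110

C_ocean = 1020 × 4170 × 146 = 6.21×10^8 J/(m²·K).
C_land = 2000 × 1030 × 2.71 = 5.58×10^6 J/(m²·K).
Undamped amplitude ∝ 1/C, so A_land/A_ocean = C_ocean/C_land = 111.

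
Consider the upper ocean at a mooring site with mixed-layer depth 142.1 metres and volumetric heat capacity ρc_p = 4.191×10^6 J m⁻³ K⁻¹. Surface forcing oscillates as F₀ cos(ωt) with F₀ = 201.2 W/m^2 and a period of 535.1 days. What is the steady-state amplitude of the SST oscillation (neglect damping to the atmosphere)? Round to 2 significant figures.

Areal heat capacity C = ρc_p × D = 4.191×10^6 × 142.1 = 5.96×10^8 J m⁻² K⁻¹.
Angular frequency ω = 2π / T = 2π / 4.62×10^7 s = 1.36×10^-7 s⁻¹.
Cω = 5.96×10^8 × 1.36×10^-7 = 80.9 W/(m²·K).
Amplitude A = F₀ / (Cω) = 201.2 / 80.9 = 2.49 K.

2.5 K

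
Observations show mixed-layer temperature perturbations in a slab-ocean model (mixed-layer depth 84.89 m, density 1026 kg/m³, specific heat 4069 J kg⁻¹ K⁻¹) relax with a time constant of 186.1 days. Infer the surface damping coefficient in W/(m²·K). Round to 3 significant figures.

22.0

Areal heat capacity C = ρ c_p D = 1026 × 4069 × 84.89 = 3.54×10^8 J m⁻² K⁻¹.
τ = 186.1 days = 1.61×10^7 s.
λ = C / τ = 3.54×10^8 / 1.61×10^7 = 22.0 W/(m²·K).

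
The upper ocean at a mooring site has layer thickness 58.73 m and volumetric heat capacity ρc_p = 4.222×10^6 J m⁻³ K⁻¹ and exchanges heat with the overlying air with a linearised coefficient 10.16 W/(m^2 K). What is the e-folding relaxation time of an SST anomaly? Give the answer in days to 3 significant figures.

Areal heat capacity C = ρc_p × D = 4.222×10^6 × 58.73 = 2.48×10^8 J m⁻² K⁻¹.
Relaxation time τ = C / λ = 2.48×10^8 / 10.16 = 2.44×10^7 s.
In days: 2.44×10^7 s / (86400 s/day) = 282 days.

282 days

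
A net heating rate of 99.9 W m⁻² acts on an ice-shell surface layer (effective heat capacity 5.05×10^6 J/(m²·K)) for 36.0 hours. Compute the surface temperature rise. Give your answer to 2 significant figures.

2.6 K

Areal heat capacity C = 5.05×10^6 J/(m²·K) (given).
Net heat input Q = F Δt = 99.9 × (36.0 hours × 3600 s/hour) = 1.29×10^7 J/m².
ΔT = Q / C = 1.29×10^7 / 5.05×10^6 = 2.56 K.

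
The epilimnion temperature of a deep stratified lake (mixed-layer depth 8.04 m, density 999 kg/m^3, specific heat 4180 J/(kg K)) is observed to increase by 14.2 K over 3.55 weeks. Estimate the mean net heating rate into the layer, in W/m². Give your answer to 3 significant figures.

222

Areal heat capacity C = ρ c_p D = 999 × 4180 × 8.04 = 3.36×10^7 J/(m^2 K).
Required heat per unit area: Q = C ΔT = 3.36×10^7 × 14.2 = 4.77×10^8 J/m².
Flux F = Q / Δt = 4.77×10^8 / 2.15×10^6 s = 222 W/m².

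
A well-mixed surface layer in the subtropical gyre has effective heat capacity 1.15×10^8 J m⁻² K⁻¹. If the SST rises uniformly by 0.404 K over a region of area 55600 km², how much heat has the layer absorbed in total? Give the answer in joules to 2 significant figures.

Areal heat capacity C = 1.15×10^8 J m⁻² K⁻¹ (given).
Heat per unit area: q = C ΔT = 1.15×10^8 × 0.404 = 4.65×10^7 J/m².
Total heat: Q = q × A = 4.65×10^7 × (55600 × 10⁶ m²) = 2.58×10^18 J.

2.6×10^18 J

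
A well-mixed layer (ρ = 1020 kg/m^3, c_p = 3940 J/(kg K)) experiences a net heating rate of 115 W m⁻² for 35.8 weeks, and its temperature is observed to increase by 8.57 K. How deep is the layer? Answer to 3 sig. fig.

Heat input Q = F Δt = 115 × 2.17×10^7 s = 2.49×10^9 J/m².
Required areal heat capacity C = Q / ΔT = 2.91×10^8 J/(m²·K).
Depth D = C / (ρ c_p) = 2.91×10^8 / (1020 × 3940) = 72.3 m.

72.3 m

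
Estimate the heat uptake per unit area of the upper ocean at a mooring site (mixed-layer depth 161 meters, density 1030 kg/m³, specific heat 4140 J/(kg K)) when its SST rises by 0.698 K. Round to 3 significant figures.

Areal heat capacity C = ρ c_p D = 1030 × 4140 × 161 = 6.87×10^8 J/(m²·K).
ΔQ = C ΔT = 6.87×10^8 × 0.698 = 4.79×10^8 J/m².

4.79×10^8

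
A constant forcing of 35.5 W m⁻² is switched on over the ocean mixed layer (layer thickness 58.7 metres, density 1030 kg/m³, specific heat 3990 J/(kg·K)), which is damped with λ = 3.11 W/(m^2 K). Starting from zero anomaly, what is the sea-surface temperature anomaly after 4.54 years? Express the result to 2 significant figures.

Areal heat capacity C = ρ c_p D = 1030 × 3990 × 58.7 = 2.41×10^8 J/(m²·K).
τ = C / λ = 2.41×10^8 / 3.11 = 7.76×10^7 s.
Equilibrium anomaly ΔT_eq = F / λ = 35.5 / 3.11 = 11.4 K.
t = 4.54 years = 1.43×10^8 s, so t/τ = 1.85.
ΔT(t) = ΔT_eq (1 − e^(−t/τ)) = 11.4 × (1 − e^−1.85) = 9.61 K.

9.6 K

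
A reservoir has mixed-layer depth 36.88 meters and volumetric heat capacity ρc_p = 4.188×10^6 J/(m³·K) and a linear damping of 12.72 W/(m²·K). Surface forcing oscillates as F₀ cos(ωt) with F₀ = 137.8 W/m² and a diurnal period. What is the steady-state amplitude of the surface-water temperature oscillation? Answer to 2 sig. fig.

0.012 K

Areal heat capacity C = ρc_p × D = 4.188×10^6 × 36.88 = 1.54×10^8 J m⁻² K⁻¹.
Angular frequency ω = 2π / T = 2π / 86400 s = 7.27×10^-5 s⁻¹.
√((Cω)² + λ²) = √((11200)² + 12.72²) = 11200 W/(m²·K).
Amplitude A = F₀ / √((Cω)²+λ²) = 137.8 / 11200 = 0.0123 K.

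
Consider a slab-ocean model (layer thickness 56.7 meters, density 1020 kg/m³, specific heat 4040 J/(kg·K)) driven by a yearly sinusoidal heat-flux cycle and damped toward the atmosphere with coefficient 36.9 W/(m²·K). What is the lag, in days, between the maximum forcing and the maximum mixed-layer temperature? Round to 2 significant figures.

Areal heat capacity C = ρ c_p D = 1020 × 4040 × 56.7 = 2.34×10^8 J/(m²·K).
ω = 2π / 3.15×10^7 s = 1.99×10^-7 s⁻¹.
Phase lag φ = arctan(Cω/λ) = arctan(46.6/36.9) = 0.901 rad.
Time lag = φ / ω = 0.901 / 1.99×10^-7 = 4.52×10^6 s = 52.3 days.

52 days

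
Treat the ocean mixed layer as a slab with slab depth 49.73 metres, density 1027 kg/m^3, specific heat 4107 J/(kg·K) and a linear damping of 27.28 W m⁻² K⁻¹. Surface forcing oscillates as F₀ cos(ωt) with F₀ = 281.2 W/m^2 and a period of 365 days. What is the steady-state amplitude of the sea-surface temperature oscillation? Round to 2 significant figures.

5.6 K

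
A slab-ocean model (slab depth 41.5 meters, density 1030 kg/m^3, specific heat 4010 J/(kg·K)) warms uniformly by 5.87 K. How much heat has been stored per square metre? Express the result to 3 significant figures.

1.01×10^9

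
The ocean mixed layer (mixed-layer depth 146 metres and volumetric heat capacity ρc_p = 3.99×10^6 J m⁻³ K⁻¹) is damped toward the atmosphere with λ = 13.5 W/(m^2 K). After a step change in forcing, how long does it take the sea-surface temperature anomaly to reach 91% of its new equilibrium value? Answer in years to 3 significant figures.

Areal heat capacity C = ρc_p × D = 3.99×10^6 × 146 = 5.83×10^8 J m⁻² K⁻¹.
τ = C / λ = 5.83×10^8 / 13.5 = 4.32×10^7 s.
Fraction reached: 1 − e^(−t/τ) = 0.91 ⇒ t = −τ ln(1 − 0.91) = τ × 2.41.
t = 1.04×10^8 s = 3.29 years.

3.29 years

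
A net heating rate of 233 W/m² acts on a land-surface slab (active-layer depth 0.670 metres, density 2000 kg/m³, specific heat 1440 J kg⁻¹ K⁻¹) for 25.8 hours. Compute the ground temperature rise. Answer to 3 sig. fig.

Areal heat capacity C = ρ c_p D = 2000 × 1440 × 0.670 = 1.93×10^6 J m⁻² K⁻¹.
Net heat input Q = F Δt = 233 × (25.8 hours × 3600 s/hour) = 2.16×10^7 J/m².
ΔT = Q / C = 2.16×10^7 / 1.93×10^6 = 11.2 K.

11.2 K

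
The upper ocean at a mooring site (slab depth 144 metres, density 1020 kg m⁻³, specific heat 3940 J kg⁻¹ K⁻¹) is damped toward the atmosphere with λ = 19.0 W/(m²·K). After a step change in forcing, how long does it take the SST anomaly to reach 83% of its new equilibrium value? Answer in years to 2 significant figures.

1.7 years

Areal heat capacity C = ρ c_p D = 1020 × 3940 × 144 = 5.79×10^8 J/(m^2 K).
τ = C / λ = 5.79×10^8 / 19.0 = 3.05×10^7 s.
Fraction reached: 1 − e^(−t/τ) = 0.83 ⇒ t = −τ ln(1 − 0.83) = τ × 1.77.
t = 5.40×10^7 s = 1.71 years.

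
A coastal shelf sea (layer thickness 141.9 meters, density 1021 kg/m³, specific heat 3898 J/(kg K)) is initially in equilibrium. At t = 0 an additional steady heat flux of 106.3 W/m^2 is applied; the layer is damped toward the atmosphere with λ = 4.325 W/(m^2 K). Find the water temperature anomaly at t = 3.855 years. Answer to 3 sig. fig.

14.9 K

Areal heat capacity C = ρ c_p D = 1021 × 3898 × 141.9 = 5.65×10^8 J m⁻² K⁻¹.
τ = C / λ = 5.65×10^8 / 4.325 = 1.31×10^8 s.
Equilibrium anomaly ΔT_eq = F / λ = 106.3 / 4.325 = 24.6 K.
t = 3.855 years = 1.22×10^8 s, so t/τ = 0.932.
ΔT(t) = ΔT_eq (1 − e^(−t/τ)) = 24.6 × (1 − e^−0.932) = 14.9 K.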